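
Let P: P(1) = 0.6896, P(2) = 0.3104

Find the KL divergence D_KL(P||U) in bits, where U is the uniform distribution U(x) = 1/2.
0.1064 bits

U(i) = 1/2 for all i

D_KL(P||U) = Σ P(x) log₂(P(x) / (1/2))
           = Σ P(x) log₂(P(x)) + log₂(2)
           = log₂(2) - H(P)

H(P) = -Σ P(x) log₂(P(x)):
  -P(1)·log₂(P(1)) = -(0.6896)·log₂(0.6896) = 0.36974
  -P(2)·log₂(P(2)) = -(0.3104)·log₂(0.3104) = 0.52389
H(P) = 0.36974 + 0.52389 = 0.89363 bits

log₂(2) = 1.00000 bits

D_KL(P||U) = 1.00000 - 0.89363 = 0.10637 ≈ 0.1064 bits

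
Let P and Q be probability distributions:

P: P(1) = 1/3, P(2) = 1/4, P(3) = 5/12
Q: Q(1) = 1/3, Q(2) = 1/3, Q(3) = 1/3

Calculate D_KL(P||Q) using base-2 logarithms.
0.0304 bits

D_KL(P||Q) = Σ P(x) log₂(P(x)/Q(x))

Computing term by term:
  P(1)·log₂(P(1)/Q(1)) = (1/3)·log₂((1/3)/(1/3)) = 0.00000
  P(2)·log₂(P(2)/Q(2)) = (1/4)·log₂((1/4)/(1/3)) = -0.10376
  P(3)·log₂(P(3)/Q(3)) = (5/12)·log₂((5/12)/(1/3)) = 0.13414

D_KL(P||Q) = 0.00000 - 0.10376 + 0.13414 = 0.03038 ≈ 0.0304 bits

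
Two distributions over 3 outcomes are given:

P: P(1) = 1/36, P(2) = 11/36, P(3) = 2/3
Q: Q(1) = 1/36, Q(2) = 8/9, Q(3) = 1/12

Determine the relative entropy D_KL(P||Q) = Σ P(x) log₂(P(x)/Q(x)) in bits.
1.5293 bits

D_KL(P||Q) = Σ P(x) log₂(P(x)/Q(x))

Computing term by term:
  P(1)·log₂(P(1)/Q(1)) = (1/36)·log₂((1/36)/(1/36)) = 0.00000
  P(2)·log₂(P(2)/Q(2)) = (11/36)·log₂((11/36)/(8/9)) = -0.47073
  P(3)·log₂(P(3)/Q(3)) = (2/3)·log₂((2/3)/(1/12)) = 2.00000

D_KL(P||Q) = 0.00000 - 0.47073 + 2.00000 = 1.52927 ≈ 1.5293 bits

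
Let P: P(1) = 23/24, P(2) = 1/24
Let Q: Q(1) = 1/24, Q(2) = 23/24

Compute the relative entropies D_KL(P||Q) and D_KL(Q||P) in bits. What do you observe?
D_KL(P||Q) = 4.1466 bits, D_KL(Q||P) = 4.1466 bits. The two directions give the same value here, because Q is a self-inverse relabeling of P; in general KL divergence is asymmetric.

D_KL(P||Q) = Σ P(x) log₂(P(x)/Q(x))

Computing term by term:
  P(1)·log₂(P(1)/Q(1)) = (23/24)·log₂((23/24)/(1/24)) = 4.33508
  P(2)·log₂(P(2)/Q(2)) = (1/24)·log₂((1/24)/(23/24)) = -0.18848

D_KL(P||Q) = 4.33508 - 0.18848 = 4.14660 ≈ 4.1466 bits

D_KL(Q||P) = Σ Q(x) log₂(Q(x)/P(x))

Computing term by term:
  Q(1)·log₂(Q(1)/P(1)) = (1/24)·log₂((1/24)/(23/24)) = -0.18848
  Q(2)·log₂(Q(2)/P(2)) = (23/24)·log₂((23/24)/(1/24)) = 4.33508

D_KL(Q||P) = -0.18848 + 4.33508 = 4.14660 ≈ 4.1466 bits

These ARE equal here. Q is P with outcomes relabeled (Q(1) = P(2), Q(2) = P(1)) by a relabeling that is its own inverse, so the two sums contain exactly the same terms in a different order. This is a special case — KL divergence is not symmetric in general: D_KL(P||Q) ≠ D_KL(Q||P) for most P, Q.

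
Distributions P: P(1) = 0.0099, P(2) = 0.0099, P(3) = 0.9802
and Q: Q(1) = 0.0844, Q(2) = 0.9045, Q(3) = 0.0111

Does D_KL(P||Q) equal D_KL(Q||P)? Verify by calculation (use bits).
D_KL(P||Q) = 6.2414 bits, D_KL(Q||P) = 6.0807 bits. No — D_KL(P||Q) ≠ D_KL(Q||P) for this pair.

D_KL(P||Q) = Σ P(x) log₂(P(x)/Q(x))

Computing term by term:
  P(1)·log₂(P(1)/Q(1)) = 0.0099·log₂(0.0099/0.0844) = -0.03061
  P(2)·log₂(P(2)/Q(2)) = 0.0099·log₂(0.0099/0.9045) = -0.06448
  P(3)·log₂(P(3)/Q(3)) = 0.9802·log₂(0.9802/0.0111) = 6.33645

D_KL(P||Q) = -0.03061 - 0.06448 + 6.33645 = 6.24136 ≈ 6.2414 bits

D_KL(Q||P) = Σ Q(x) log₂(Q(x)/P(x))

Computing term by term:
  Q(1)·log₂(Q(1)/P(1)) = 0.0844·log₂(0.0844/0.0099) = 0.26094
  Q(2)·log₂(Q(2)/P(2)) = 0.9045·log₂(0.9045/0.0099) = 5.89150
  Q(3)·log₂(Q(3)/P(3)) = 0.0111·log₂(0.0111/0.9802) = -0.07176

D_KL(Q||P) = 0.26094 + 5.89150 - 0.07176 = 6.08068 ≈ 6.0807 bits

These are NOT equal (difference: 0.1607 bits). KL divergence is asymmetric: D_KL(P||Q) ≠ D_KL(Q||P) in general.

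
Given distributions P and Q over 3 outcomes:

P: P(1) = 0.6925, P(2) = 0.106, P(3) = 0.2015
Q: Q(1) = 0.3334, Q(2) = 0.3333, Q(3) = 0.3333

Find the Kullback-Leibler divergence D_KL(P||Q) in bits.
0.4088 bits

D_KL(P||Q) = Σ P(x) log₂(P(x)/Q(x))

Computing term by term:
  P(1)·log₂(P(1)/Q(1)) = 0.6925·log₂(0.6925/0.3334) = 0.73028
  P(2)·log₂(P(2)/Q(2)) = 0.106·log₂(0.106/0.3333) = -0.17519
  P(3)·log₂(P(3)/Q(3)) = 0.2015·log₂(0.2015/0.3333) = -0.14630

D_KL(P||Q) = 0.73028 - 0.17519 - 0.14630 = 0.40879 ≈ 0.4088 bits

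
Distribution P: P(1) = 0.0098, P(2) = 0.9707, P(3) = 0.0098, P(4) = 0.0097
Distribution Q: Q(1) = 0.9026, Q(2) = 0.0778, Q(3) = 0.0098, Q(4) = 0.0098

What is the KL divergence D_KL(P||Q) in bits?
3.4704 bits

D_KL(P||Q) = Σ P(x) log₂(P(x)/Q(x))

Computing term by term:
  P(1)·log₂(P(1)/Q(1)) = 0.0098·log₂(0.0098/0.9026) = -0.06395
  P(2)·log₂(P(2)/Q(2)) = 0.9707·log₂(0.9707/0.0778) = 3.53450
  P(3)·log₂(P(3)/Q(3)) = 0.0098·log₂(0.0098/0.0098) = 0.00000
  P(4)·log₂(P(4)/Q(4)) = 0.0097·log₂(0.0097/0.0098) = -0.00014

D_KL(P||Q) = -0.06395 + 3.53450 + 0.00000 - 0.00014 = 3.47041 ≈ 3.4704 bits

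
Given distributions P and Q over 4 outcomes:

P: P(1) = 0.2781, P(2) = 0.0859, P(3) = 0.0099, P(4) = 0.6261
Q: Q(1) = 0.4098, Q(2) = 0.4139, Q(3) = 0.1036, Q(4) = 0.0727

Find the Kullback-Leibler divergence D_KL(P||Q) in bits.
1.5609 bits

D_KL(P||Q) = Σ P(x) log₂(P(x)/Q(x))

Computing term by term:
  P(1)·log₂(P(1)/Q(1)) = 0.2781·log₂(0.2781/0.4098) = -0.15555
  P(2)·log₂(P(2)/Q(2)) = 0.0859·log₂(0.0859/0.4139) = -0.19487
  P(3)·log₂(P(3)/Q(3)) = 0.0099·log₂(0.0099/0.1036) = -0.03354
  P(4)·log₂(P(4)/Q(4)) = 0.6261·log₂(0.6261/0.0727) = 1.94490

D_KL(P||Q) = -0.15555 - 0.19487 - 0.03354 + 1.94490 = 1.56094 ≈ 1.5609 bits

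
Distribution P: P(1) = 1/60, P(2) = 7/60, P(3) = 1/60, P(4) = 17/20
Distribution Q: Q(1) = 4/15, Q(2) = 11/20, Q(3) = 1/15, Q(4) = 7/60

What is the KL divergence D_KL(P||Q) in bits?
2.0743 bits

D_KL(P||Q) = Σ P(x) log₂(P(x)/Q(x))

Computing term by term:
  P(1)·log₂(P(1)/Q(1)) = (1/60)·log₂((1/60)/(4/15)) = -0.06667
  P(2)·log₂(P(2)/Q(2)) = (7/60)·log₂((7/60)/(11/20)) = -0.26099
  P(3)·log₂(P(3)/Q(3)) = (1/60)·log₂((1/60)/(1/15)) = -0.03333
  P(4)·log₂(P(4)/Q(4)) = (17/20)·log₂((17/20)/(7/60)) = 2.43531

D_KL(P||Q) = -0.06667 - 0.26099 - 0.03333 + 2.43531 = 2.07432 ≈ 2.0743 bits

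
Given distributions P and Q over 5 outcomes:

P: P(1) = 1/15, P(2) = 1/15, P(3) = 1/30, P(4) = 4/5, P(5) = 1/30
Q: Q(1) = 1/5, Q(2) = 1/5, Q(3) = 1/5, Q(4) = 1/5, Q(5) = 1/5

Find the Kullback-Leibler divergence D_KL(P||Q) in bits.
1.2163 bits

D_KL(P||Q) = Σ P(x) log₂(P(x)/Q(x))

Computing term by term:
  P(1)·log₂(P(1)/Q(1)) = (1/15)·log₂((1/15)/(1/5)) = -0.10566
  P(2)·log₂(P(2)/Q(2)) = (1/15)·log₂((1/15)/(1/5)) = -0.10566
  P(3)·log₂(P(3)/Q(3)) = (1/30)·log₂((1/30)/(1/5)) = -0.08617
  P(4)·log₂(P(4)/Q(4)) = (4/5)·log₂((4/5)/(1/5)) = 1.60000
  P(5)·log₂(P(5)/Q(5)) = (1/30)·log₂((1/30)/(1/5)) = -0.08617

D_KL(P||Q) = -0.10566 - 0.10566 - 0.08617 + 1.60000 - 0.08617 = 1.21634 ≈ 1.2163 bits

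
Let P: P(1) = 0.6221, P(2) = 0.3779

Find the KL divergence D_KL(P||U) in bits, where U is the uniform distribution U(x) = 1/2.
0.0435 bits

U(i) = 1/2 for all i

D_KL(P||U) = Σ P(x) log₂(P(x) / (1/2))
           = Σ P(x) log₂(P(x)) + log₂(2)
           = log₂(2) - H(P)

H(P) = -Σ P(x) log₂(P(x)):
  -P(1)·log₂(P(1)) = -(0.6221)·log₂(0.6221) = 0.42600
  -P(2)·log₂(P(2)) = -(0.3779)·log₂(0.3779) = 0.53054
H(P) = 0.42600 + 0.53054 = 0.95654 bits

log₂(2) = 1.00000 bits

D_KL(P||U) = 1.00000 - 0.95654 = 0.04346 ≈ 0.0435 bits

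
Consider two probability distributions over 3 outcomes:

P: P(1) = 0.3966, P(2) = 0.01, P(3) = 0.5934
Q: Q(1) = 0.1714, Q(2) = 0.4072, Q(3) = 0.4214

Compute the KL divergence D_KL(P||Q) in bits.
0.7196 bits

D_KL(P||Q) = Σ P(x) log₂(P(x)/Q(x))

Computing term by term:
  P(1)·log₂(P(1)/Q(1)) = 0.3966·log₂(0.3966/0.1714) = 0.48001
  P(2)·log₂(P(2)/Q(2)) = 0.01·log₂(0.01/0.4072) = -0.05348
  P(3)·log₂(P(3)/Q(3)) = 0.5934·log₂(0.5934/0.4214) = 0.29303

D_KL(P||Q) = 0.48001 - 0.05348 + 0.29303 = 0.71956 ≈ 0.7196 bits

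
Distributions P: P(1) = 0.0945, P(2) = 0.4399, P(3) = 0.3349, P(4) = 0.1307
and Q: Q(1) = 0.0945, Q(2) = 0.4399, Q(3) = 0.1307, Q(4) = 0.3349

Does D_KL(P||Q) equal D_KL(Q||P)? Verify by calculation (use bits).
D_KL(P||Q) = 0.2772 bits, D_KL(Q||P) = 0.2772 bits. Yes — for this pair D_KL(P||Q) = D_KL(Q||P).

D_KL(P||Q) = Σ P(x) log₂(P(x)/Q(x))

Computing term by term:
  P(1)·log₂(P(1)/Q(1)) = 0.0945·log₂(0.0945/0.0945) = 0.00000
  P(2)·log₂(P(2)/Q(2)) = 0.4399·log₂(0.4399/0.4399) = 0.00000
  P(3)·log₂(P(3)/Q(3)) = 0.3349·log₂(0.3349/0.1307) = 0.45462
  P(4)·log₂(P(4)/Q(4)) = 0.1307·log₂(0.1307/0.3349) = -0.17742

D_KL(P||Q) = 0.00000 + 0.00000 + 0.45462 - 0.17742 = 0.27720 ≈ 0.2772 bits

D_KL(Q||P) = Σ Q(x) log₂(Q(x)/P(x))

Computing term by term:
  Q(1)·log₂(Q(1)/P(1)) = 0.0945·log₂(0.0945/0.0945) = 0.00000
  Q(2)·log₂(Q(2)/P(2)) = 0.4399·log₂(0.4399/0.4399) = 0.00000
  Q(3)·log₂(Q(3)/P(3)) = 0.1307·log₂(0.1307/0.3349) = -0.17742
  Q(4)·log₂(Q(4)/P(4)) = 0.3349·log₂(0.3349/0.1307) = 0.45462

D_KL(Q||P) = 0.00000 + 0.00000 - 0.17742 + 0.45462 = 0.27720 ≈ 0.2772 bits

These ARE equal here. Q is P with outcomes relabeled (Q(3) = P(4), Q(4) = P(3)) by a relabeling that is its own inverse, so the two sums contain exactly the same terms in a different order. This is a special case — KL divergence is not symmetric in general: D_KL(P||Q) ≠ D_KL(Q||P) for most P, Q.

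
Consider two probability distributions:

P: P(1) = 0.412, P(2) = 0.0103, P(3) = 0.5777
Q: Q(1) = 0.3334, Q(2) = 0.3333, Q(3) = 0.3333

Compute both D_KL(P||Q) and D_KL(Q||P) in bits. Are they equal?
D_KL(P||Q) = 0.5326 bits, D_KL(Q||P) = 1.3056 bits. No, they are not equal.

D_KL(P||Q) = Σ P(x) log₂(P(x)/Q(x))

Computing term by term:
  P(1)·log₂(P(1)/Q(1)) = 0.412·log₂(0.412/0.3334) = 0.12582
  P(2)·log₂(P(2)/Q(2)) = 0.0103·log₂(0.0103/0.3333) = -0.05167
  P(3)·log₂(P(3)/Q(3)) = 0.5777·log₂(0.5777/0.3333) = 0.45840

D_KL(P||Q) = 0.12582 - 0.05167 + 0.45840 = 0.53255 ≈ 0.5326 bits

D_KL(Q||P) = Σ Q(x) log₂(Q(x)/P(x))

Computing term by term:
  Q(1)·log₂(Q(1)/P(1)) = 0.3334·log₂(0.3334/0.412) = -0.10182
  Q(2)·log₂(Q(2)/P(2)) = 0.3333·log₂(0.3333/0.0103) = 1.67187
  Q(3)·log₂(Q(3)/P(3)) = 0.3333·log₂(0.3333/0.5777) = -0.26447

D_KL(Q||P) = -0.10182 + 1.67187 - 0.26447 = 1.30558 ≈ 1.3056 bits

These are NOT equal (difference: 0.7730 bits). KL divergence is asymmetric: D_KL(P||Q) ≠ D_KL(Q||P) in general.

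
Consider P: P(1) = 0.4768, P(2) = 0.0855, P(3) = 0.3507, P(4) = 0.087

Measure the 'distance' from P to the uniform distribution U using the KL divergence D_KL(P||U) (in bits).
0.3505 bits

U(i) = 1/4 for all i

D_KL(P||U) = Σ P(x) log₂(P(x) / (1/4))
           = Σ P(x) log₂(P(x)) + log₂(4)
           = log₂(4) - H(P)

H(P) = -Σ P(x) log₂(P(x)):
  -P(1)·log₂(P(1)) = -(0.4768)·log₂(0.4768) = 0.50948
  -P(2)·log₂(P(2)) = -(0.0855)·log₂(0.0855) = 0.30335
  -P(3)·log₂(P(3)) = -(0.3507)·log₂(0.3507) = 0.53015
  -P(4)·log₂(P(4)) = -(0.087)·log₂(0.087) = 0.30649
H(P) = 0.50948 + 0.30335 + 0.53015 + 0.30649 = 1.64947 bits

log₂(4) = 2.00000 bits

D_KL(P||U) = 2.00000 - 1.64947 = 0.35053 ≈ 0.3505 bits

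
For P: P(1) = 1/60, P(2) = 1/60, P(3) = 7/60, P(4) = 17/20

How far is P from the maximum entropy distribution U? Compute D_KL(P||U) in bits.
1.2422 bits

U(i) = 1/4 for all i

D_KL(P||U) = Σ P(x) log₂(P(x) / (1/4))
           = Σ P(x) log₂(P(x)) + log₂(4)
           = log₂(4) - H(P)

H(P) = -Σ P(x) log₂(P(x)):
  -P(1)·log₂(P(1)) = -(1/60)·log₂(1/60) = 0.09845
  -P(2)·log₂(P(2)) = -(1/60)·log₂(1/60) = 0.09845
  -P(3)·log₂(P(3)) = -(7/60)·log₂(7/60) = 0.36161
  -P(4)·log₂(P(4)) = -(17/20)·log₂(17/20) = 0.19930
H(P) = 0.09845 + 0.09845 + 0.36161 + 0.19930 = 0.75781 bits

log₂(4) = 2.00000 bits

D_KL(P||U) = 2.00000 - 0.75781 = 1.24219 ≈ 1.2422 bits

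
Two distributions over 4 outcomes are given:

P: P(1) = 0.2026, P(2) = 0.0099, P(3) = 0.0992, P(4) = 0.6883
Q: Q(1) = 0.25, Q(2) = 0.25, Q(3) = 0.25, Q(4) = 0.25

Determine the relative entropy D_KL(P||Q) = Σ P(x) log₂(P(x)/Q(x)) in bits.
0.7658 bits

D_KL(P||Q) = Σ P(x) log₂(P(x)/Q(x))

Computing term by term:
  P(1)·log₂(P(1)/Q(1)) = 0.2026·log₂(0.2026/0.25) = -0.06145
  P(2)·log₂(P(2)/Q(2)) = 0.0099·log₂(0.0099/0.25) = -0.04612
  P(3)·log₂(P(3)/Q(3)) = 0.0992·log₂(0.0992/0.25) = -0.13228
  P(4)·log₂(P(4)/Q(4)) = 0.6883·log₂(0.6883/0.25) = 1.00568

D_KL(P||Q) = -0.06145 - 0.04612 - 0.13228 + 1.00568 = 0.76583 ≈ 0.7658 bits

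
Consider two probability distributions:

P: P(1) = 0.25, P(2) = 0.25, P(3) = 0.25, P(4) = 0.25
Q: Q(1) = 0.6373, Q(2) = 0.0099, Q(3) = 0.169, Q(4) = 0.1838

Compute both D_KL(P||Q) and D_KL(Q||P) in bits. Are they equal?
D_KL(P||Q) = 1.0793 bits, D_KL(Q||P) = 0.6372 bits. No, they are not equal.

D_KL(P||Q) = Σ P(x) log₂(P(x)/Q(x))

Computing term by term:
  P(1)·log₂(P(1)/Q(1)) = 0.25·log₂(0.25/0.6373) = -0.33751
  P(2)·log₂(P(2)/Q(2)) = 0.25·log₂(0.25/0.0099) = 1.16459
  P(3)·log₂(P(3)/Q(3)) = 0.25·log₂(0.25/0.169) = 0.14123
  P(4)·log₂(P(4)/Q(4)) = 0.25·log₂(0.25/0.1838) = 0.11095

D_KL(P||Q) = -0.33751 + 1.16459 + 0.14123 + 0.11095 = 1.07926 ≈ 1.0793 bits

D_KL(Q||P) = Σ Q(x) log₂(Q(x)/P(x))

Computing term by term:
  Q(1)·log₂(Q(1)/P(1)) = 0.6373·log₂(0.6373/0.25) = 0.86038
  Q(2)·log₂(Q(2)/P(2)) = 0.0099·log₂(0.0099/0.25) = -0.04612
  Q(3)·log₂(Q(3)/P(3)) = 0.169·log₂(0.169/0.25) = -0.09547
  Q(4)·log₂(Q(4)/P(4)) = 0.1838·log₂(0.1838/0.25) = -0.08157

D_KL(Q||P) = 0.86038 - 0.04612 - 0.09547 - 0.08157 = 0.63722 ≈ 0.6372 bits

These are NOT equal (difference: 0.4421 bits). KL divergence is asymmetric: D_KL(P||Q) ≠ D_KL(Q||P) in general.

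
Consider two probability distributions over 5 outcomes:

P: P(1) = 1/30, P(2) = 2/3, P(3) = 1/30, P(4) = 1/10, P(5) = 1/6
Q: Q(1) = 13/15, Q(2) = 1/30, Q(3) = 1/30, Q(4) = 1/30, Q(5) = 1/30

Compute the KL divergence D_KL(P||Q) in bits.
3.2701 bits

D_KL(P||Q) = Σ P(x) log₂(P(x)/Q(x))

Computing term by term:
  P(1)·log₂(P(1)/Q(1)) = (1/30)·log₂((1/30)/(13/15)) = -0.15668
  P(2)·log₂(P(2)/Q(2)) = (2/3)·log₂((2/3)/(1/30)) = 2.88129
  P(3)·log₂(P(3)/Q(3)) = (1/30)·log₂((1/30)/(1/30)) = 0.00000
  P(4)·log₂(P(4)/Q(4)) = (1/10)·log₂((1/10)/(1/30)) = 0.15850
  P(5)·log₂(P(5)/Q(5)) = (1/6)·log₂((1/6)/(1/30)) = 0.38699

D_KL(P||Q) = -0.15668 + 2.88129 + 0.00000 + 0.15850 + 0.38699 = 3.27010 ≈ 3.2701 bits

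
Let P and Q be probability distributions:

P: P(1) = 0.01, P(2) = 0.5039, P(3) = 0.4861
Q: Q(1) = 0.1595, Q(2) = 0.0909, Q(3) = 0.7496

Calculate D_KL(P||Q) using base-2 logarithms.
0.9013 bits

D_KL(P||Q) = Σ P(x) log₂(P(x)/Q(x))

Computing term by term:
  P(1)·log₂(P(1)/Q(1)) = 0.01·log₂(0.01/0.1595) = -0.03995
  P(2)·log₂(P(2)/Q(2)) = 0.5039·log₂(0.5039/0.0909) = 1.24503
  P(3)·log₂(P(3)/Q(3)) = 0.4861·log₂(0.4861/0.7496) = -0.30375

D_KL(P||Q) = -0.03995 + 1.24503 - 0.30375 = 0.90133 ≈ 0.9013 bits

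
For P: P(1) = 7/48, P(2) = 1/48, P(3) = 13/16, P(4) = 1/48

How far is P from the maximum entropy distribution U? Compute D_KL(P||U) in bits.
1.1188 bits

U(i) = 1/4 for all i

D_KL(P||U) = Σ P(x) log₂(P(x) / (1/4))
           = Σ P(x) log₂(P(x)) + log₂(4)
           = log₂(4) - H(P)

H(P) = -Σ P(x) log₂(P(x)):
  -P(1)·log₂(P(1)) = -(7/48)·log₂(7/48) = 0.40507
  -P(2)·log₂(P(2)) = -(1/48)·log₂(1/48) = 0.11635
  -P(3)·log₂(P(3)) = -(13/16)·log₂(13/16) = 0.24339
  -P(4)·log₂(P(4)) = -(1/48)·log₂(1/48) = 0.11635
H(P) = 0.40507 + 0.11635 + 0.24339 + 0.11635 = 0.88116 bits

log₂(4) = 2.00000 bits

D_KL(P||U) = 2.00000 - 0.88116 = 1.11884 ≈ 1.1188 bits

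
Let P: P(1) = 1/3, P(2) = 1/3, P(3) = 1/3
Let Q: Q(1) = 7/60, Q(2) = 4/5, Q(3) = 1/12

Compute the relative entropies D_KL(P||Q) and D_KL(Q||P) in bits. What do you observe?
D_KL(P||Q) = 0.7505 bits, D_KL(Q||P) = 0.6671 bits. The two directions give different values (D_KL(P||Q) exceeds D_KL(Q||P) by 0.0834 bits): KL divergence is asymmetric.

D_KL(P||Q) = Σ P(x) log₂(P(x)/Q(x))

Computing term by term:
  P(1)·log₂(P(1)/Q(1)) = (1/3)·log₂((1/3)/(7/60)) = 0.50486
  P(2)·log₂(P(2)/Q(2)) = (1/3)·log₂((1/3)/(4/5)) = -0.42101
  P(3)·log₂(P(3)/Q(3)) = (1/3)·log₂((1/3)/(1/12)) = 0.66667

D_KL(P||Q) = 0.50486 - 0.42101 + 0.66667 = 0.75052 ≈ 0.7505 bits

D_KL(Q||P) = Σ Q(x) log₂(Q(x)/P(x))

Computing term by term:
  Q(1)·log₂(Q(1)/P(1)) = (7/60)·log₂((7/60)/(1/3)) = -0.17670
  Q(2)·log₂(Q(2)/P(2)) = (4/5)·log₂((4/5)/(1/3)) = 1.01043
  Q(3)·log₂(Q(3)/P(3)) = (1/12)·log₂((1/12)/(1/3)) = -0.16667

D_KL(Q||P) = -0.17670 + 1.01043 - 0.16667 = 0.66706 ≈ 0.6671 bits

These are NOT equal (difference: 0.0834 bits). KL divergence is asymmetric: D_KL(P||Q) ≠ D_KL(Q||P) in general.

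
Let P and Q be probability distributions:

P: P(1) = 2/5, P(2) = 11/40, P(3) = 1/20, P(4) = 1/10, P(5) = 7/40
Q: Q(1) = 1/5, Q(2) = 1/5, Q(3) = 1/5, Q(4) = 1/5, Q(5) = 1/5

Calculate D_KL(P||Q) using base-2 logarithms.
0.2926 bits

D_KL(P||Q) = Σ P(x) log₂(P(x)/Q(x))

Computing term by term:
  P(1)·log₂(P(1)/Q(1)) = (2/5)·log₂((2/5)/(1/5)) = 0.40000
  P(2)·log₂(P(2)/Q(2)) = (11/40)·log₂((11/40)/(1/5)) = 0.12634
  P(3)·log₂(P(3)/Q(3)) = (1/20)·log₂((1/20)/(1/5)) = -0.10000
  P(4)·log₂(P(4)/Q(4)) = (1/10)·log₂((1/10)/(1/5)) = -0.10000
  P(5)·log₂(P(5)/Q(5)) = (7/40)·log₂((7/40)/(1/5)) = -0.03371

D_KL(P||Q) = 0.40000 + 0.12634 - 0.10000 - 0.10000 - 0.03371 = 0.29263 ≈ 0.2926 bits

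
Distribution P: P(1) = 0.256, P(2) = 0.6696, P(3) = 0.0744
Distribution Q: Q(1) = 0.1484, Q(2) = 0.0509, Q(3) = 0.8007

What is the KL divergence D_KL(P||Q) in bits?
2.4356 bits

D_KL(P||Q) = Σ P(x) log₂(P(x)/Q(x))

Computing term by term:
  P(1)·log₂(P(1)/Q(1)) = 0.256·log₂(0.256/0.1484) = 0.20138
  P(2)·log₂(P(2)/Q(2)) = 0.6696·log₂(0.6696/0.0509) = 2.48928
  P(3)·log₂(P(3)/Q(3)) = 0.0744·log₂(0.0744/0.8007) = -0.25503

D_KL(P||Q) = 0.20138 + 2.48928 - 0.25503 = 2.43563 ≈ 2.4356 bits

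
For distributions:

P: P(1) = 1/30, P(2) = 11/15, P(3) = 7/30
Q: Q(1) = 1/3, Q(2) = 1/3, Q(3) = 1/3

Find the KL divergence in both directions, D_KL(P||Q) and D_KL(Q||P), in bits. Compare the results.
D_KL(P||Q) = 0.6034 bits, D_KL(Q||P) = 0.8997 bits. D_KL(Q||P) is larger than D_KL(P||Q) by 0.2963 bits; the two directions differ.

D_KL(P||Q) = Σ P(x) log₂(P(x)/Q(x))

Computing term by term:
  P(1)·log₂(P(1)/Q(1)) = (1/30)·log₂((1/30)/(1/3)) = -0.11073
  P(2)·log₂(P(2)/Q(2)) = (11/15)·log₂((11/15)/(1/3)) = 0.83417
  P(3)·log₂(P(3)/Q(3)) = (7/30)·log₂((7/30)/(1/3)) = -0.12007

D_KL(P||Q) = -0.11073 + 0.83417 - 0.12007 = 0.60337 ≈ 0.6034 bits

D_KL(Q||P) = Σ Q(x) log₂(Q(x)/P(x))

Computing term by term:
  Q(1)·log₂(Q(1)/P(1)) = (1/3)·log₂((1/3)/(1/30)) = 1.10731
  Q(2)·log₂(Q(2)/P(2)) = (1/3)·log₂((1/3)/(11/15)) = -0.37917
  Q(3)·log₂(Q(3)/P(3)) = (1/3)·log₂((1/3)/(7/30)) = 0.17152

D_KL(Q||P) = 1.10731 - 0.37917 + 0.17152 = 0.89966 ≈ 0.8997 bits

These are NOT equal (difference: 0.2963 bits). KL divergence is asymmetric: D_KL(P||Q) ≠ D_KL(Q||P) in general.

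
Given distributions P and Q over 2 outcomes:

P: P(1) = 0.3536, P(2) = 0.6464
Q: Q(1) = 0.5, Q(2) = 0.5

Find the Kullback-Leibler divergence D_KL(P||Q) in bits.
0.0628 bits

D_KL(P||Q) = Σ P(x) log₂(P(x)/Q(x))

Computing term by term:
  P(1)·log₂(P(1)/Q(1)) = 0.3536·log₂(0.3536/0.5) = -0.17673
  P(2)·log₂(P(2)/Q(2)) = 0.6464·log₂(0.6464/0.5) = 0.23949

D_KL(P||Q) = -0.17673 + 0.23949 = 0.06276 ≈ 0.0628 bits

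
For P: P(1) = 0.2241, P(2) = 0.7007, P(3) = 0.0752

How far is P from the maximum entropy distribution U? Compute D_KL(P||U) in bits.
0.4611 bits

U(i) = 1/3 for all i

D_KL(P||U) = Σ P(x) log₂(P(x) / (1/3))
           = Σ P(x) log₂(P(x)) + log₂(3)
           = log₂(3) - H(P)

H(P) = -Σ P(x) log₂(P(x)):
  -P(1)·log₂(P(1)) = -(0.2241)·log₂(0.2241) = 0.48356
  -P(2)·log₂(P(2)) = -(0.7007)·log₂(0.7007) = 0.35955
  -P(3)·log₂(P(3)) = -(0.0752)·log₂(0.0752) = 0.28073
H(P) = 0.48356 + 0.35955 + 0.28073 = 1.12384 bits

log₂(3) = 1.58496 bits

D_KL(P||U) = 1.58496 - 1.12384 = 0.46112 ≈ 0.4611 bits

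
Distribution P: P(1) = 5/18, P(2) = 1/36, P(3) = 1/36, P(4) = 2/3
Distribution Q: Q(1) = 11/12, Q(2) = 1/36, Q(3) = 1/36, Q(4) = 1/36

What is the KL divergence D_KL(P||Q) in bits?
2.5782 bits

D_KL(P||Q) = Σ P(x) log₂(P(x)/Q(x))

Computing term by term:
  P(1)·log₂(P(1)/Q(1)) = (5/18)·log₂((5/18)/(11/12)) = -0.47846
  P(2)·log₂(P(2)/Q(2)) = (1/36)·log₂((1/36)/(1/36)) = 0.00000
  P(3)·log₂(P(3)/Q(3)) = (1/36)·log₂((1/36)/(1/36)) = 0.00000
  P(4)·log₂(P(4)/Q(4)) = (2/3)·log₂((2/3)/(1/36)) = 3.05664

D_KL(P||Q) = -0.47846 + 0.00000 + 0.00000 + 3.05664 = 2.57818 ≈ 2.5782 bits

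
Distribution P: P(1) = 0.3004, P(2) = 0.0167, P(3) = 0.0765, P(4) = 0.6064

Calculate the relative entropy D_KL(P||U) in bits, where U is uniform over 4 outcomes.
0.6589 bits

U(i) = 1/4 for all i

D_KL(P||U) = Σ P(x) log₂(P(x) / (1/4))
           = Σ P(x) log₂(P(x)) + log₂(4)
           = log₂(4) - H(P)

H(P) = -Σ P(x) log₂(P(x)):
  -P(1)·log₂(P(1)) = -(0.3004)·log₂(0.3004) = 0.52121
  -P(2)·log₂(P(2)) = -(0.0167)·log₂(0.0167) = 0.09860
  -P(3)·log₂(P(3)) = -(0.0765)·log₂(0.0765) = 0.28369
  -P(4)·log₂(P(4)) = -(0.6064)·log₂(0.6064) = 0.43761
H(P) = 0.52121 + 0.09860 + 0.28369 + 0.43761 = 1.34111 bits

log₂(4) = 2.00000 bits

D_KL(P||U) = 2.00000 - 1.34111 = 0.65889 ≈ 0.6589 bits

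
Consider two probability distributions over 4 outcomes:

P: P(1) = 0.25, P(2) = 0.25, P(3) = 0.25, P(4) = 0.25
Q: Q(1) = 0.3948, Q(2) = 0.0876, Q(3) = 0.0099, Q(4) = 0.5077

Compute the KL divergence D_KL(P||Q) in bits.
1.1225 bits

D_KL(P||Q) = Σ P(x) log₂(P(x)/Q(x))

Computing term by term:
  P(1)·log₂(P(1)/Q(1)) = 0.25·log₂(0.25/0.3948) = -0.16480
  P(2)·log₂(P(2)/Q(2)) = 0.25·log₂(0.25/0.0876) = 0.37823
  P(3)·log₂(P(3)/Q(3)) = 0.25·log₂(0.25/0.0099) = 1.16459
  P(4)·log₂(P(4)/Q(4)) = 0.25·log₂(0.25/0.5077) = -0.25551

D_KL(P||Q) = -0.16480 + 0.37823 + 1.16459 - 0.25551 = 1.12251 ≈ 1.1225 bits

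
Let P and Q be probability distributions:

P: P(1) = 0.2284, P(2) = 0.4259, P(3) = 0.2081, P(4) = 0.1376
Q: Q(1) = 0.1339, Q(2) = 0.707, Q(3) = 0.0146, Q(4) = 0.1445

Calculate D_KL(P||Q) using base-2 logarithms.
0.6525 bits

D_KL(P||Q) = Σ P(x) log₂(P(x)/Q(x))

Computing term by term:
  P(1)·log₂(P(1)/Q(1)) = 0.2284·log₂(0.2284/0.1339) = 0.17596
  P(2)·log₂(P(2)/Q(2)) = 0.4259·log₂(0.4259/0.707) = -0.31142
  P(3)·log₂(P(3)/Q(3)) = 0.2081·log₂(0.2081/0.0146) = 0.79770
  P(4)·log₂(P(4)/Q(4)) = 0.1376·log₂(0.1376/0.1445) = -0.00971

D_KL(P||Q) = 0.17596 - 0.31142 + 0.79770 - 0.00971 = 0.65253 ≈ 0.6525 bits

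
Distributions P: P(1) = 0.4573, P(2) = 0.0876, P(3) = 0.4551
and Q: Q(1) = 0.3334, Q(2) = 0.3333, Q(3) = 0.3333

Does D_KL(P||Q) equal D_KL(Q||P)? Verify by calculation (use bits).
D_KL(P||Q) = 0.2441 bits, D_KL(Q||P) = 0.3408 bits. No — D_KL(P||Q) ≠ D_KL(Q||P) for this pair.

D_KL(P||Q) = Σ P(x) log₂(P(x)/Q(x))

Computing term by term:
  P(1)·log₂(P(1)/Q(1)) = 0.4573·log₂(0.4573/0.3334) = 0.20848
  P(2)·log₂(P(2)/Q(2)) = 0.0876·log₂(0.0876/0.3333) = -0.16888
  P(3)·log₂(P(3)/Q(3)) = 0.4551·log₂(0.4551/0.3333) = 0.20450

D_KL(P||Q) = 0.20848 - 0.16888 + 0.20450 = 0.24410 ≈ 0.2441 bits

D_KL(Q||P) = Σ Q(x) log₂(Q(x)/P(x))

Computing term by term:
  Q(1)·log₂(Q(1)/P(1)) = 0.3334·log₂(0.3334/0.4573) = -0.15199
  Q(2)·log₂(Q(2)/P(2)) = 0.3333·log₂(0.3333/0.0876) = 0.64254
  Q(3)·log₂(Q(3)/P(3)) = 0.3333·log₂(0.3333/0.4551) = -0.14977

D_KL(Q||P) = -0.15199 + 0.64254 - 0.14977 = 0.34078 ≈ 0.3408 bits

These are NOT equal (difference: 0.0967 bits). KL divergence is asymmetric: D_KL(P||Q) ≠ D_KL(Q||P) in general.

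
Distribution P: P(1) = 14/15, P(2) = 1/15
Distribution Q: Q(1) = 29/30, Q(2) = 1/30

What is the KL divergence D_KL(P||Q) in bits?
0.0194 bits

D_KL(P||Q) = Σ P(x) log₂(P(x)/Q(x))

Computing term by term:
  P(1)·log₂(P(1)/Q(1)) = (14/15)·log₂((14/15)/(29/30)) = -0.04725
  P(2)·log₂(P(2)/Q(2)) = (1/15)·log₂((1/15)/(1/30)) = 0.06667

D_KL(P||Q) = -0.04725 + 0.06667 = 0.01942 ≈ 0.0194 bits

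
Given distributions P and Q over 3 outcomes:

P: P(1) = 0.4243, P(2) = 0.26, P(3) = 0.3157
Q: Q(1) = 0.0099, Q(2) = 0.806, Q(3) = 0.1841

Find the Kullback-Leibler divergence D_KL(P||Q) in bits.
2.1216 bits

D_KL(P||Q) = Σ P(x) log₂(P(x)/Q(x))

Computing term by term:
  P(1)·log₂(P(1)/Q(1)) = 0.4243·log₂(0.4243/0.0099) = 2.30035
  P(2)·log₂(P(2)/Q(2)) = 0.26·log₂(0.26/0.806) = -0.42439
  P(3)·log₂(P(3)/Q(3)) = 0.3157·log₂(0.3157/0.1841) = 0.24564

D_KL(P||Q) = 2.30035 - 0.42439 + 0.24564 = 2.12160 ≈ 2.1216 bits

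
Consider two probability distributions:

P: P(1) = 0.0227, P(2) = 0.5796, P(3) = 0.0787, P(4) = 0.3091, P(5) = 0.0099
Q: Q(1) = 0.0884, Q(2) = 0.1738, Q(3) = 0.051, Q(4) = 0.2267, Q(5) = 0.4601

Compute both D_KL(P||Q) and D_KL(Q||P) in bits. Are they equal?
D_KL(P||Q) = 1.0953 bits, D_KL(Q||P) = 2.2863 bits. No, they are not equal.

D_KL(P||Q) = Σ P(x) log₂(P(x)/Q(x))

Computing term by term:
  P(1)·log₂(P(1)/Q(1)) = 0.0227·log₂(0.0227/0.0884) = -0.04452
  P(2)·log₂(P(2)/Q(2)) = 0.5796·log₂(0.5796/0.1738) = 1.00713
  P(3)·log₂(P(3)/Q(3)) = 0.0787·log₂(0.0787/0.051) = 0.04926
  P(4)·log₂(P(4)/Q(4)) = 0.3091·log₂(0.3091/0.2267) = 0.13826
  P(5)·log₂(P(5)/Q(5)) = 0.0099·log₂(0.0099/0.4601) = -0.05483

D_KL(P||Q) = -0.04452 + 1.00713 + 0.04926 + 0.13826 - 0.05483 = 1.09530 ≈ 1.0953 bits

D_KL(Q||P) = Σ Q(x) log₂(Q(x)/P(x))

Computing term by term:
  Q(1)·log₂(Q(1)/P(1)) = 0.0884·log₂(0.0884/0.0227) = 0.17338
  Q(2)·log₂(Q(2)/P(2)) = 0.1738·log₂(0.1738/0.5796) = -0.30200
  Q(3)·log₂(Q(3)/P(3)) = 0.051·log₂(0.051/0.0787) = -0.03192
  Q(4)·log₂(Q(4)/P(4)) = 0.2267·log₂(0.2267/0.3091) = -0.10140
  Q(5)·log₂(Q(5)/P(5)) = 0.4601·log₂(0.4601/0.0099) = 2.54821

D_KL(Q||P) = 0.17338 - 0.30200 - 0.03192 - 0.10140 + 2.54821 = 2.28627 ≈ 2.2863 bits

These are NOT equal (difference: 1.1910 bits). KL divergence is asymmetric: D_KL(P||Q) ≠ D_KL(Q||P) in general.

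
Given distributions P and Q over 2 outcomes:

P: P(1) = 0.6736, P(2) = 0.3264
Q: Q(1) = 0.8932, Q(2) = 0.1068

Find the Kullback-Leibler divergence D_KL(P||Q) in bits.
0.2519 bits

D_KL(P||Q) = Σ P(x) log₂(P(x)/Q(x))

Computing term by term:
  P(1)·log₂(P(1)/Q(1)) = 0.6736·log₂(0.6736/0.8932) = -0.27422
  P(2)·log₂(P(2)/Q(2)) = 0.3264·log₂(0.3264/0.1068) = 0.52607

D_KL(P||Q) = -0.27422 + 0.52607 = 0.25185 ≈ 0.2519 bits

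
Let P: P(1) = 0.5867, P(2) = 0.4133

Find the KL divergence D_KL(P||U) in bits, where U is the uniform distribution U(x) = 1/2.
0.0218 bits

U(i) = 1/2 for all i

D_KL(P||U) = Σ P(x) log₂(P(x) / (1/2))
           = Σ P(x) log₂(P(x)) + log₂(2)
           = log₂(2) - H(P)

H(P) = -Σ P(x) log₂(P(x)):
  -P(1)·log₂(P(1)) = -(0.5867)·log₂(0.5867) = 0.45135
  -P(2)·log₂(P(2)) = -(0.4133)·log₂(0.4133) = 0.52685
H(P) = 0.45135 + 0.52685 = 0.97820 bits

log₂(2) = 1.00000 bits

D_KL(P||U) = 1.00000 - 0.97820 = 0.02180 ≈ 0.0218 bits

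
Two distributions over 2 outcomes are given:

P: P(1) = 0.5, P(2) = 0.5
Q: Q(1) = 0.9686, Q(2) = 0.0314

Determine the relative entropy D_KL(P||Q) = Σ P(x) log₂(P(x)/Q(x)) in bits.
1.5196 bits

D_KL(P||Q) = Σ P(x) log₂(P(x)/Q(x))

Computing term by term:
  P(1)·log₂(P(1)/Q(1)) = 0.5·log₂(0.5/0.9686) = -0.47699
  P(2)·log₂(P(2)/Q(2)) = 0.5·log₂(0.5/0.0314) = 1.99655

D_KL(P||Q) = -0.47699 + 1.99655 = 1.51956 ≈ 1.5196 bits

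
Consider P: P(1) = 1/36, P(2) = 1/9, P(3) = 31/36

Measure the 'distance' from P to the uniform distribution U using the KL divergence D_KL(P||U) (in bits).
0.9034 bits

U(i) = 1/3 for all i

D_KL(P||U) = Σ P(x) log₂(P(x) / (1/3))
           = Σ P(x) log₂(P(x)) + log₂(3)
           = log₂(3) - H(P)

H(P) = -Σ P(x) log₂(P(x)):
  -P(1)·log₂(P(1)) = -(1/36)·log₂(1/36) = 0.14361
  -P(2)·log₂(P(2)) = -(1/9)·log₂(1/9) = 0.35221
  -P(3)·log₂(P(3)) = -(31/36)·log₂(31/36) = 0.18577
H(P) = 0.14361 + 0.35221 + 0.18577 = 0.68159 bits

log₂(3) = 1.58496 bits

D_KL(P||U) = 1.58496 - 0.68159 = 0.90337 ≈ 0.9034 bits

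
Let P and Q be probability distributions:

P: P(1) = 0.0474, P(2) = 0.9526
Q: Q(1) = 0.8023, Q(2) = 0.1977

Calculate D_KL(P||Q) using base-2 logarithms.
1.9676 bits

D_KL(P||Q) = Σ P(x) log₂(P(x)/Q(x))

Computing term by term:
  P(1)·log₂(P(1)/Q(1)) = 0.0474·log₂(0.0474/0.8023) = -0.19345
  P(2)·log₂(P(2)/Q(2)) = 0.9526·log₂(0.9526/0.1977) = 2.16103

D_KL(P||Q) = -0.19345 + 2.16103 = 1.96758 ≈ 1.9676 bits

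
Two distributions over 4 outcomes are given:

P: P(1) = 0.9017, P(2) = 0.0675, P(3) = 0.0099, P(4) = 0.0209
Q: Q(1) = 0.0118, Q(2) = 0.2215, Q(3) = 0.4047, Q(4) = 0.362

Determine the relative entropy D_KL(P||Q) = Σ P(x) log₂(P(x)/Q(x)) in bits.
5.3861 bits

D_KL(P||Q) = Σ P(x) log₂(P(x)/Q(x))

Computing term by term:
  P(1)·log₂(P(1)/Q(1)) = 0.9017·log₂(0.9017/0.0118) = 5.64084
  P(2)·log₂(P(2)/Q(2)) = 0.0675·log₂(0.0675/0.2215) = -0.11572
  P(3)·log₂(P(3)/Q(3)) = 0.0099·log₂(0.0099/0.4047) = -0.05300
  P(4)·log₂(P(4)/Q(4)) = 0.0209·log₂(0.0209/0.362) = -0.08599

D_KL(P||Q) = 5.64084 - 0.11572 - 0.05300 - 0.08599 = 5.38613 ≈ 5.3861 bits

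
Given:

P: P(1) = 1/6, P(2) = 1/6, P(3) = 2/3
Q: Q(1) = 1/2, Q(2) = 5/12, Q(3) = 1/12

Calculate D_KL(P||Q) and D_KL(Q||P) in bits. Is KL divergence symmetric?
D_KL(P||Q) = 1.5155 bits, D_KL(Q||P) = 1.0933 bits. No, KL divergence is not symmetric.

D_KL(P||Q) = Σ P(x) log₂(P(x)/Q(x))

Computing term by term:
  P(1)·log₂(P(1)/Q(1)) = (1/6)·log₂((1/6)/(1/2)) = -0.26416
  P(2)·log₂(P(2)/Q(2)) = (1/6)·log₂((1/6)/(5/12)) = -0.22032
  P(3)·log₂(P(3)/Q(3)) = (2/3)·log₂((2/3)/(1/12)) = 2.00000

D_KL(P||Q) = -0.26416 - 0.22032 + 2.00000 = 1.51552 ≈ 1.5155 bits

D_KL(Q||P) = Σ Q(x) log₂(Q(x)/P(x))

Computing term by term:
  Q(1)·log₂(Q(1)/P(1)) = (1/2)·log₂((1/2)/(1/6)) = 0.79248
  Q(2)·log₂(Q(2)/P(2)) = (5/12)·log₂((5/12)/(1/6)) = 0.55080
  Q(3)·log₂(Q(3)/P(3)) = (1/12)·log₂((1/12)/(2/3)) = -0.25000

D_KL(Q||P) = 0.79248 + 0.55080 - 0.25000 = 1.09328 ≈ 1.0933 bits

These are NOT equal (difference: 0.4222 bits). KL divergence is asymmetric: D_KL(P||Q) ≠ D_KL(Q||P) in general.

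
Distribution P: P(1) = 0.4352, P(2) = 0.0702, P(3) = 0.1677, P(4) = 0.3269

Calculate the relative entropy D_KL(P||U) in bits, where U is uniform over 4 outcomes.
0.2493 bits

U(i) = 1/4 for all i

D_KL(P||U) = Σ P(x) log₂(P(x) / (1/4))
           = Σ P(x) log₂(P(x)) + log₂(4)
           = log₂(4) - H(P)

H(P) = -Σ P(x) log₂(P(x)):
  -P(1)·log₂(P(1)) = -(0.4352)·log₂(0.4352) = 0.52235
  -P(2)·log₂(P(2)) = -(0.0702)·log₂(0.0702) = 0.26903
  -P(3)·log₂(P(3)) = -(0.1677)·log₂(0.1677) = 0.43200
  -P(4)·log₂(P(4)) = -(0.3269)·log₂(0.3269) = 0.52732
H(P) = 0.52235 + 0.26903 + 0.43200 + 0.52732 = 1.75070 bits

log₂(4) = 2.00000 bits

D_KL(P||U) = 2.00000 - 1.75070 = 0.24930 ≈ 0.2493 bits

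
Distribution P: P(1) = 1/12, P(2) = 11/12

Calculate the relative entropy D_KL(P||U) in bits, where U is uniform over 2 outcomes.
0.5862 bits

U(i) = 1/2 for all i

D_KL(P||U) = Σ P(x) log₂(P(x) / (1/2))
           = Σ P(x) log₂(P(x)) + log₂(2)
           = log₂(2) - H(P)

H(P) = -Σ P(x) log₂(P(x)):
  -P(1)·log₂(P(1)) = -(1/12)·log₂(1/12) = 0.29875
  -P(2)·log₂(P(2)) = -(11/12)·log₂(11/12) = 0.11507
H(P) = 0.29875 + 0.11507 = 0.41382 bits

log₂(2) = 1.00000 bits

D_KL(P||U) = 1.00000 - 0.41382 = 0.58618 ≈ 0.5862 bits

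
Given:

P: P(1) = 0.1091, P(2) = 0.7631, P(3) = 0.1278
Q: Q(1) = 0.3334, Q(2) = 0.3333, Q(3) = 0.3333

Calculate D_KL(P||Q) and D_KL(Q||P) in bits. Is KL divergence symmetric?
D_KL(P||Q) = 0.5594 bits, D_KL(Q||P) = 0.5999 bits. No, KL divergence is not symmetric.

D_KL(P||Q) = Σ P(x) log₂(P(x)/Q(x))

Computing term by term:
  P(1)·log₂(P(1)/Q(1)) = 0.1091·log₂(0.1091/0.3334) = -0.17583
  P(2)·log₂(P(2)/Q(2)) = 0.7631·log₂(0.7631/0.3333) = 0.91194
  P(3)·log₂(P(3)/Q(3)) = 0.1278·log₂(0.1278/0.3333) = -0.17674

D_KL(P||Q) = -0.17583 + 0.91194 - 0.17674 = 0.55937 ≈ 0.5594 bits

D_KL(Q||P) = Σ Q(x) log₂(Q(x)/P(x))

Computing term by term:
  Q(1)·log₂(Q(1)/P(1)) = 0.3334·log₂(0.3334/0.1091) = 0.53731
  Q(2)·log₂(Q(2)/P(2)) = 0.3333·log₂(0.3333/0.7631) = -0.39831
  Q(3)·log₂(Q(3)/P(3)) = 0.3333·log₂(0.3333/0.1278) = 0.46093

D_KL(Q||P) = 0.53731 - 0.39831 + 0.46093 = 0.59993 ≈ 0.5999 bits

These are NOT equal (difference: 0.0405 bits). KL divergence is asymmetric: D_KL(P||Q) ≠ D_KL(Q||P) in general.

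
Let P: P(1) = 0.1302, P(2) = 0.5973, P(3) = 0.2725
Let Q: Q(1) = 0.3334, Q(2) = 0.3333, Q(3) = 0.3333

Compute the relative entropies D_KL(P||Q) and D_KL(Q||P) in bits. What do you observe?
D_KL(P||Q) = 0.2469 bits, D_KL(Q||P) = 0.2686 bits. The two directions give different values (D_KL(Q||P) exceeds D_KL(P||Q) by 0.0217 bits): KL divergence is asymmetric.

D_KL(P||Q) = Σ P(x) log₂(P(x)/Q(x))

Computing term by term:
  P(1)·log₂(P(1)/Q(1)) = 0.1302·log₂(0.1302/0.3334) = -0.17662
  P(2)·log₂(P(2)/Q(2)) = 0.5973·log₂(0.5973/0.3333) = 0.50271
  P(3)·log₂(P(3)/Q(3)) = 0.2725·log₂(0.2725/0.3333) = -0.07918

D_KL(P||Q) = -0.17662 + 0.50271 - 0.07918 = 0.24691 ≈ 0.2469 bits

D_KL(Q||P) = Σ Q(x) log₂(Q(x)/P(x))

Computing term by term:
  Q(1)·log₂(Q(1)/P(1)) = 0.3334·log₂(0.3334/0.1302) = 0.45227
  Q(2)·log₂(Q(2)/P(2)) = 0.3333·log₂(0.3333/0.5973) = -0.28052
  Q(3)·log₂(Q(3)/P(3)) = 0.3333·log₂(0.3333/0.2725) = 0.09685

D_KL(Q||P) = 0.45227 - 0.28052 + 0.09685 = 0.26860 ≈ 0.2686 bits

These are NOT equal (difference: 0.0217 bits). KL divergence is asymmetric: D_KL(P||Q) ≠ D_KL(Q||P) in general.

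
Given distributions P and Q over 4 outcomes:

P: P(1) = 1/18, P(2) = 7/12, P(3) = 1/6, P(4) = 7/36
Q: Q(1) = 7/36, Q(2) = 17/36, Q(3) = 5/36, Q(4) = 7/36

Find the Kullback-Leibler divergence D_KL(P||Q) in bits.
0.1213 bits

D_KL(P||Q) = Σ P(x) log₂(P(x)/Q(x))

Computing term by term:
  P(1)·log₂(P(1)/Q(1)) = (1/18)·log₂((1/18)/(7/36)) = -0.10041
  P(2)·log₂(P(2)/Q(2)) = (7/12)·log₂((7/12)/(17/36)) = 0.17783
  P(3)·log₂(P(3)/Q(3)) = (1/6)·log₂((1/6)/(5/36)) = 0.04384
  P(4)·log₂(P(4)/Q(4)) = (7/36)·log₂((7/36)/(7/36)) = 0.00000

D_KL(P||Q) = -0.10041 + 0.17783 + 0.04384 + 0.00000 = 0.12126 ≈ 0.1213 bits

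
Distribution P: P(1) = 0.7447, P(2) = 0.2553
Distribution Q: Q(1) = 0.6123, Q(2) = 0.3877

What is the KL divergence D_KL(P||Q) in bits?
0.0564 bits

D_KL(P||Q) = Σ P(x) log₂(P(x)/Q(x))

Computing term by term:
  P(1)·log₂(P(1)/Q(1)) = 0.7447·log₂(0.7447/0.6123) = 0.21032
  P(2)·log₂(P(2)/Q(2)) = 0.2553·log₂(0.2553/0.3877) = -0.15388

D_KL(P||Q) = 0.21032 - 0.15388 = 0.05644 ≈ 0.0564 bits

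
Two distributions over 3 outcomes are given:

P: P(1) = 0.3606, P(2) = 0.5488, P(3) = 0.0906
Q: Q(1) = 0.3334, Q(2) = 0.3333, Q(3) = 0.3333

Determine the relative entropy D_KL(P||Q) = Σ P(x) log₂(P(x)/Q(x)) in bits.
0.2654 bits

D_KL(P||Q) = Σ P(x) log₂(P(x)/Q(x))

Computing term by term:
  P(1)·log₂(P(1)/Q(1)) = 0.3606·log₂(0.3606/0.3334) = 0.04080
  P(2)·log₂(P(2)/Q(2)) = 0.5488·log₂(0.5488/0.3333) = 0.39484
  P(3)·log₂(P(3)/Q(3)) = 0.0906·log₂(0.0906/0.3333) = -0.17026

D_KL(P||Q) = 0.04080 + 0.39484 - 0.17026 = 0.26538 ≈ 0.2654 bits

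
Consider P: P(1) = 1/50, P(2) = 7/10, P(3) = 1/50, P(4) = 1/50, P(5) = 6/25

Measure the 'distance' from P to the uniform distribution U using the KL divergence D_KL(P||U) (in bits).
1.1290 bits

U(i) = 1/5 for all i

D_KL(P||U) = Σ P(x) log₂(P(x) / (1/5))
           = Σ P(x) log₂(P(x)) + log₂(5)
           = log₂(5) - H(P)

H(P) = -Σ P(x) log₂(P(x)):
  -P(1)·log₂(P(1)) = -(1/50)·log₂(1/50) = 0.11288
  -P(2)·log₂(P(2)) = -(7/10)·log₂(7/10) = 0.36020
  -P(3)·log₂(P(3)) = -(1/50)·log₂(1/50) = 0.11288
  -P(4)·log₂(P(4)) = -(1/50)·log₂(1/50) = 0.11288
  -P(5)·log₂(P(5)) = -(6/25)·log₂(6/25) = 0.49413
H(P) = 0.11288 + 0.36020 + 0.11288 + 0.11288 + 0.49413 = 1.19297 bits

log₂(5) = 2.32193 bits

D_KL(P||U) = 2.32193 - 1.19297 = 1.12896 ≈ 1.1290 bits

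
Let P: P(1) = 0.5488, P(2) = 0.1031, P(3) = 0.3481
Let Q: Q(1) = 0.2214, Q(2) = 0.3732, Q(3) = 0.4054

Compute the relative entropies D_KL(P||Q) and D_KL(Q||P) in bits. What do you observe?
D_KL(P||Q) = 0.4509 bits, D_KL(Q||P) = 0.4918 bits. The two directions give different values (D_KL(Q||P) exceeds D_KL(P||Q) by 0.0409 bits): KL divergence is asymmetric.

D_KL(P||Q) = Σ P(x) log₂(P(x)/Q(x))

Computing term by term:
  P(1)·log₂(P(1)/Q(1)) = 0.5488·log₂(0.5488/0.2214) = 0.71872
  P(2)·log₂(P(2)/Q(2)) = 0.1031·log₂(0.1031/0.3732) = -0.19134
  P(3)·log₂(P(3)/Q(3)) = 0.3481·log₂(0.3481/0.4054) = -0.07653

D_KL(P||Q) = 0.71872 - 0.19134 - 0.07653 = 0.45085 ≈ 0.4509 bits

D_KL(Q||P) = Σ Q(x) log₂(Q(x)/P(x))

Computing term by term:
  Q(1)·log₂(Q(1)/P(1)) = 0.2214·log₂(0.2214/0.5488) = -0.28995
  Q(2)·log₂(Q(2)/P(2)) = 0.3732·log₂(0.3732/0.1031) = 0.69262
  Q(3)·log₂(Q(3)/P(3)) = 0.4054·log₂(0.4054/0.3481) = 0.08912

D_KL(Q||P) = -0.28995 + 0.69262 + 0.08912 = 0.49179 ≈ 0.4918 bits

These are NOT equal (difference: 0.0409 bits). KL divergence is asymmetric: D_KL(P||Q) ≠ D_KL(Q||P) in general.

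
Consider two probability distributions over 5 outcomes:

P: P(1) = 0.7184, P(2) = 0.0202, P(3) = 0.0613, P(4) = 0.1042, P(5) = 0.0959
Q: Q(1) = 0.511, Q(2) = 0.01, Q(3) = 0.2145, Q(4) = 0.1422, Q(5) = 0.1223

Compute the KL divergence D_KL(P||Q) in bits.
0.1824 bits

D_KL(P||Q) = Σ P(x) log₂(P(x)/Q(x))

Computing term by term:
  P(1)·log₂(P(1)/Q(1)) = 0.7184·log₂(0.7184/0.511) = 0.35307
  P(2)·log₂(P(2)/Q(2)) = 0.0202·log₂(0.0202/0.01) = 0.02049
  P(3)·log₂(P(3)/Q(3)) = 0.0613·log₂(0.0613/0.2145) = -0.11077
  P(4)·log₂(P(4)/Q(4)) = 0.1042·log₂(0.1042/0.1422) = -0.04674
  P(5)·log₂(P(5)/Q(5)) = 0.0959·log₂(0.0959/0.1223) = -0.03364

D_KL(P||Q) = 0.35307 + 0.02049 - 0.11077 - 0.04674 - 0.03364 = 0.18241 ≈ 0.1824 bits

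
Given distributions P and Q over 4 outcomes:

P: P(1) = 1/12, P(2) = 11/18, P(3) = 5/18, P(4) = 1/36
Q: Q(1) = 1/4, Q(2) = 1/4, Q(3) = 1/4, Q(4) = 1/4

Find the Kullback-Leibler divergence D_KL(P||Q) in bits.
0.6101 bits

D_KL(P||Q) = Σ P(x) log₂(P(x)/Q(x))

Computing term by term:
  P(1)·log₂(P(1)/Q(1)) = (1/12)·log₂((1/12)/(1/4)) = -0.13208
  P(2)·log₂(P(2)/Q(2)) = (11/18)·log₂((11/18)/(1/4)) = 0.78803
  P(3)·log₂(P(3)/Q(3)) = (5/18)·log₂((5/18)/(1/4)) = 0.04222
  P(4)·log₂(P(4)/Q(4)) = (1/36)·log₂((1/36)/(1/4)) = -0.08805

D_KL(P||Q) = -0.13208 + 0.78803 + 0.04222 - 0.08805 = 0.61012 ≈ 0.6101 bits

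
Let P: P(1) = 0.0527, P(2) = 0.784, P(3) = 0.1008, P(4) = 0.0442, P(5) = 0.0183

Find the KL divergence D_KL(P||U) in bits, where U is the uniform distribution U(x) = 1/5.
1.1847 bits

U(i) = 1/5 for all i

D_KL(P||U) = Σ P(x) log₂(P(x) / (1/5))
           = Σ P(x) log₂(P(x)) + log₂(5)
           = log₂(5) - H(P)

H(P) = -Σ P(x) log₂(P(x)):
  -P(1)·log₂(P(1)) = -(0.0527)·log₂(0.0527) = 0.22377
  -P(2)·log₂(P(2)) = -(0.784)·log₂(0.784) = 0.27524
  -P(3)·log₂(P(3)) = -(0.1008)·log₂(0.1008) = 0.33369
  -P(4)·log₂(P(4)) = -(0.0442)·log₂(0.0442) = 0.19889
  -P(5)·log₂(P(5)) = -(0.0183)·log₂(0.0183) = 0.10563
H(P) = 0.22377 + 0.27524 + 0.33369 + 0.19889 + 0.10563 = 1.13722 bits

log₂(5) = 2.32193 bits

D_KL(P||U) = 2.32193 - 1.13722 = 1.18471 ≈ 1.1847 bits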